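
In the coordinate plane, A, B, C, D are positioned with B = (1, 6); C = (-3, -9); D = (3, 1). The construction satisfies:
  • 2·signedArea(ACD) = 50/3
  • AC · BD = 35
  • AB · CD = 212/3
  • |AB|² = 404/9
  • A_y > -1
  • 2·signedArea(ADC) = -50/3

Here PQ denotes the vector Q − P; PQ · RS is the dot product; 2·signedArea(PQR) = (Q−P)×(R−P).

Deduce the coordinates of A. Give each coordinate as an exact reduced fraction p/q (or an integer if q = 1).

A = (1/3, -2/3)

1. A_x = 1/3  [AC · BD = 35 ∩ 2·signedArea(ACD) = 50/3]
2. A_y = -2/3  [AC · BD = 35 ∩ 2·signedArea(ACD) = 50/3]
   → A = (1/3, -2/3)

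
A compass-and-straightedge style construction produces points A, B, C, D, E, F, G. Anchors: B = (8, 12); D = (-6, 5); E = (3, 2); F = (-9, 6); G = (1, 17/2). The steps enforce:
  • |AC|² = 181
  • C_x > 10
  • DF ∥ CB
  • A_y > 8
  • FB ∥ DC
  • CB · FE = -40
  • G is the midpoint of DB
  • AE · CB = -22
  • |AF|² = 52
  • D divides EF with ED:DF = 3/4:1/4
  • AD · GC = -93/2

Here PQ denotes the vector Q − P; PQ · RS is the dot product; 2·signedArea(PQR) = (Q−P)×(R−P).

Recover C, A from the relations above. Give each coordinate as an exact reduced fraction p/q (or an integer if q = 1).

1. C_x = 11  [DF ∥ CB ∩ FB ∥ DC]
2. C_y = 11  [DF ∥ CB ∩ FB ∥ DC]
   → C = (11, 11)
3. A_x = -11/5  [AE · CB = -22 ∩ AD · GC = -93/2]
4. A_y = 42/5  [AE · CB = -22 ∩ AD · GC = -93/2]
   → A = (-11/5, 42/5)

A = (-11/5, 42/5)
C = (11, 11)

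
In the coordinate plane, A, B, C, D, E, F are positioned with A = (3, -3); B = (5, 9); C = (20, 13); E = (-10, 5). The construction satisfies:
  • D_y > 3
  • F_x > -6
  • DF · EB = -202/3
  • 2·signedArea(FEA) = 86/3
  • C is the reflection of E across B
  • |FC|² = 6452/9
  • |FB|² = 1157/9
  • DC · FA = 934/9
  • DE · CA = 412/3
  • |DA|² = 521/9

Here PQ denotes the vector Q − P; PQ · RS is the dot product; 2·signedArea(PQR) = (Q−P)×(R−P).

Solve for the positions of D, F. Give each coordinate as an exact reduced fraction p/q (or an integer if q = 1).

D = (-2/3, 11/3)
F = (-16/3, 13/3)

1. D_x = -2/3  [line 17·x + 16·y + -142/3 = 0 ∩ |DA|² = 521/9]
2. D_y = 11/3  [line 17·x + 16·y + -142/3 = 0 ∩ |DA|² = 521/9]
   → D = (-2/3, 11/3)
3. F_x = -16/3  [DF · EB = -202/3 ∩ 2·signedArea(FEA) = 86/3]
4. F_y = 13/3  [DF · EB = -202/3 ∩ 2·signedArea(FEA) = 86/3]
   → F = (-16/3, 13/3)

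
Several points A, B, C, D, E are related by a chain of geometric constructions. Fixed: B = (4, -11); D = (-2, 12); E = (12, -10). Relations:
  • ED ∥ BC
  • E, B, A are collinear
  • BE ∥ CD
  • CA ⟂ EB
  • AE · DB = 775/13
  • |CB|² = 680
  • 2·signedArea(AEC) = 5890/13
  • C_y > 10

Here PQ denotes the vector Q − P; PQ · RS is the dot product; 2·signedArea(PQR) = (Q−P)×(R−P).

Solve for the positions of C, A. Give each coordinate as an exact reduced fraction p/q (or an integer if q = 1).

A = (-92/13, -161/13)
C = (-10, 11)

1. C_x = -10  [BE ∥ CD ∩ ED ∥ BC]
2. C_y = 11  [BE ∥ CD ∩ ED ∥ BC]
   → C = (-10, 11)
3. A_x = -92/13  [E, B, A are collinear ∩ CA ⟂ EB]
4. A_y = -161/13  [E, B, A are collinear ∩ CA ⟂ EB]
   → A = (-92/13, -161/13)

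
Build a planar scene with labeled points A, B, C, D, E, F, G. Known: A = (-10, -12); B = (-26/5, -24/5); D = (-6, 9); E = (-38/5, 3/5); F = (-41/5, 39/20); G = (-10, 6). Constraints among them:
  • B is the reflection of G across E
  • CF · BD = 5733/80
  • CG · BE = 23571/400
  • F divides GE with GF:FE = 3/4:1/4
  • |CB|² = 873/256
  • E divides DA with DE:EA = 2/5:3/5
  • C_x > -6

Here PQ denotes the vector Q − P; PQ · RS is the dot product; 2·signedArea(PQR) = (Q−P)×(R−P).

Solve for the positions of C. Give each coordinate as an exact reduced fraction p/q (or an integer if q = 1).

C = (-119/20, -249/80)

1. C_x = -119/20  [CG · BE = 23571/400 ∩ CF · BD = 5733/80]
2. C_y = -249/80  [CG · BE = 23571/400 ∩ CF · BD = 5733/80]
   → C = (-119/20, -249/80)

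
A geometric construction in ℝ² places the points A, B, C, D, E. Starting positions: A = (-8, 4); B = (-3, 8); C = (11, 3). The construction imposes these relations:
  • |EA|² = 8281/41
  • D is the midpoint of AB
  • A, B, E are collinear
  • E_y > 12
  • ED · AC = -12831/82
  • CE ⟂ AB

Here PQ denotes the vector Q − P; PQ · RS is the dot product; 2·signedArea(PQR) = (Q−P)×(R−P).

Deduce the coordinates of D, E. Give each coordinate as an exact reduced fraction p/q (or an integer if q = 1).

D = (-11/2, 6)
E = (127/41, 528/41)

1. D_x = -11/2  [D is the midpoint of AB]
2. D_y = 6  [D is the midpoint of AB]
   → D = (-11/2, 6)
3. E_x = 127/41  [A, B, E are collinear ∩ CE ⟂ AB]
4. E_y = 528/41  [A, B, E are collinear ∩ CE ⟂ AB]
   → E = (127/41, 528/41)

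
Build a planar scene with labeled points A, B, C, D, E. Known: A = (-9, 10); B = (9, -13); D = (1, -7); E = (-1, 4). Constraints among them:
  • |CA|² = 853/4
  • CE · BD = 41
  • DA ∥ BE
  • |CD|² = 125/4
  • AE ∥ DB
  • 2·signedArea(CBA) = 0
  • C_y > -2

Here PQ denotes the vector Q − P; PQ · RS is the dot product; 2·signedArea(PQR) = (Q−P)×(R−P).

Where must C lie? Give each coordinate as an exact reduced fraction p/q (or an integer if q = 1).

C = (0, -3/2)

1. C_x = 0  [2·signedArea(CBA) = 0 ∩ CE · BD = 41]
2. C_y = -3/2  [2·signedArea(CBA) = 0 ∩ CE · BD = 41]
   → C = (0, -3/2)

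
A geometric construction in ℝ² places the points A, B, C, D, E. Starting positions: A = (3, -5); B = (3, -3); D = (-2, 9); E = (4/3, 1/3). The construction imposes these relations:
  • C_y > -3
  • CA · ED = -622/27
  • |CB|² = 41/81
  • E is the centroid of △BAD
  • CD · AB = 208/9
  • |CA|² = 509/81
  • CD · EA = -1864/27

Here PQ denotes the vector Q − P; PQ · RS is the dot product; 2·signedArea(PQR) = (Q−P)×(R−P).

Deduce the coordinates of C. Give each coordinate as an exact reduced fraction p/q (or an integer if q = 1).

1. C_x = 22/9  [CD · EA = -1864/27 ∩ CA · ED = -622/27]
2. C_y = -23/9  [CD · EA = -1864/27 ∩ CA · ED = -622/27]
   → C = (22/9, -23/9)

C = (22/9, -23/9)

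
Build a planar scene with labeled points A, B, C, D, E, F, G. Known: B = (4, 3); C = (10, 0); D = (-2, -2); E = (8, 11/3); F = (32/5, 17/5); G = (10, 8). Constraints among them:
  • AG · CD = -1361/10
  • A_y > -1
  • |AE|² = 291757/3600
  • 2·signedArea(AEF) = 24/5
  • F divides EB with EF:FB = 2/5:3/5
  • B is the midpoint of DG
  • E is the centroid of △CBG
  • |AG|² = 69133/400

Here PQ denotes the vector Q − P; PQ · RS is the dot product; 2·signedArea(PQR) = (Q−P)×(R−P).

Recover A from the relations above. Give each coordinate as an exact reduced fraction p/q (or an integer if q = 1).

A = (1/10, -13/20)

1. A_x = 1/10  [AG · CD = -1361/10 ∩ 2·signedArea(AEF) = 24/5]
2. A_y = -13/20  [AG · CD = -1361/10 ∩ 2·signedArea(AEF) = 24/5]
   → A = (1/10, -13/20)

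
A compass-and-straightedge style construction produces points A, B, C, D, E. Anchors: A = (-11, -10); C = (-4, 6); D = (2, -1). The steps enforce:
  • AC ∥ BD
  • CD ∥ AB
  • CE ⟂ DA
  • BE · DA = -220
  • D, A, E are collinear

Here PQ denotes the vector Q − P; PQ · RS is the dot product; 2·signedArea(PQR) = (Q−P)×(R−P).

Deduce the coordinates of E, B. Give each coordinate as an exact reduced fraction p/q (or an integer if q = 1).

1. E_x = 61/50  [D, A, E are collinear ∩ CE ⟂ DA]
2. E_y = -77/50  [D, A, E are collinear ∩ CE ⟂ DA]
   → E = (61/50, -77/50)
3. B_x = -5  [AC ∥ BD ∩ CD ∥ AB]
4. B_y = -17  [AC ∥ BD ∩ CD ∥ AB]
   → B = (-5, -17)

B = (-5, -17)
E = (61/50, -77/50)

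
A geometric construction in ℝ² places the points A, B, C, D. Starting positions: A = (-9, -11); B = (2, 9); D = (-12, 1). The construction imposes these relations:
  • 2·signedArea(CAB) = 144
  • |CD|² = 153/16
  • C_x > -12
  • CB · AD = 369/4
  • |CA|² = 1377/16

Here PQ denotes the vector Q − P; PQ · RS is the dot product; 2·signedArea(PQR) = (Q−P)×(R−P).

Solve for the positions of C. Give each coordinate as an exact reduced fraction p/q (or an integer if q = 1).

C = (-45/4, -2)

1. C_x = -45/4  [CB · AD = 369/4 ∩ 2·signedArea(CAB) = 144]
2. C_y = -2  [CB · AD = 369/4 ∩ 2·signedArea(CAB) = 144]
   → C = (-45/4, -2)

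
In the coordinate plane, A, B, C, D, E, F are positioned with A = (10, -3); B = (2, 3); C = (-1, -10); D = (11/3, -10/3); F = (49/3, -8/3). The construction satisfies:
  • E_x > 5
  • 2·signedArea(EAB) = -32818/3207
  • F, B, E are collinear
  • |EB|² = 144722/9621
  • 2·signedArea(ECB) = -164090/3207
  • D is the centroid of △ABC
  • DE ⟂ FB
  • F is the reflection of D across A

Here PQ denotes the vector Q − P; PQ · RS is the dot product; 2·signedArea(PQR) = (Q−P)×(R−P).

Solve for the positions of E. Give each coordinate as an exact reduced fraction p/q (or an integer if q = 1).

E = (17981/3207, 5048/3207)

1. E_x = 17981/3207  [F, B, E are collinear ∩ DE ⟂ FB]
2. E_y = 5048/3207  [F, B, E are collinear ∩ DE ⟂ FB]
   → E = (17981/3207, 5048/3207)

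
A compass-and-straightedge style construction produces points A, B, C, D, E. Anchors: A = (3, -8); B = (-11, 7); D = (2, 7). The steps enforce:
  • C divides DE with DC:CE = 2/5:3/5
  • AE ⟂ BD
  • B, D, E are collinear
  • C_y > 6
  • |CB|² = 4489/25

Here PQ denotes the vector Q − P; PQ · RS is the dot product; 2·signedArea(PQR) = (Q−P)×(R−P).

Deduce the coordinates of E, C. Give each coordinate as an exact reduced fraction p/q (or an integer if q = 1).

1. E_x = 3  [B, D, E are collinear ∩ AE ⟂ BD]
2. E_y = 7  [B, D, E are collinear ∩ AE ⟂ BD]
   → E = (3, 7)
3. C_x = 12/5  [C divides DE with DC:CE = 2/5:3/5]
4. C_y = 7  [C divides DE with DC:CE = 2/5:3/5]
   → C = (12/5, 7)

C = (12/5, 7)
E = (3, 7)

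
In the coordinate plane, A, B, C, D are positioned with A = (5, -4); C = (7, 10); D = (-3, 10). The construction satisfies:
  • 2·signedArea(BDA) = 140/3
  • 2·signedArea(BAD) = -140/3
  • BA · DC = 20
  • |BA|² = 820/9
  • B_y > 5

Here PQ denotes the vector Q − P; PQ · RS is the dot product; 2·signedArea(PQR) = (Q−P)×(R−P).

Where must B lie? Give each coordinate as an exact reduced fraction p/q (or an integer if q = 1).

B = (3, 16/3)

1. B_x = 3  [BA · DC = 20 ∩ 2·signedArea(BDA) = 140/3]
2. B_y = 16/3  [BA · DC = 20 ∩ 2·signedArea(BDA) = 140/3]
   → B = (3, 16/3)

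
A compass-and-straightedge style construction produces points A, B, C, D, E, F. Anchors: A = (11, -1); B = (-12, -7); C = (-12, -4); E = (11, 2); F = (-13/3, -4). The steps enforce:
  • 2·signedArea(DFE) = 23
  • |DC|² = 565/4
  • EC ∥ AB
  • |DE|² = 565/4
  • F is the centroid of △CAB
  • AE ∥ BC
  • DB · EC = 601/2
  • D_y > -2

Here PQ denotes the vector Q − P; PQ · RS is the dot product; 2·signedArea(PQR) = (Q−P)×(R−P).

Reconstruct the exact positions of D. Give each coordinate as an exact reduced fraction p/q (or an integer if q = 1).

D = (-1/2, -1)

1. D_x = -1/2  [DB · EC = 601/2 ∩ 2·signedArea(DFE) = 23]
2. D_y = -1  [DB · EC = 601/2 ∩ 2·signedArea(DFE) = 23]
   → D = (-1/2, -1)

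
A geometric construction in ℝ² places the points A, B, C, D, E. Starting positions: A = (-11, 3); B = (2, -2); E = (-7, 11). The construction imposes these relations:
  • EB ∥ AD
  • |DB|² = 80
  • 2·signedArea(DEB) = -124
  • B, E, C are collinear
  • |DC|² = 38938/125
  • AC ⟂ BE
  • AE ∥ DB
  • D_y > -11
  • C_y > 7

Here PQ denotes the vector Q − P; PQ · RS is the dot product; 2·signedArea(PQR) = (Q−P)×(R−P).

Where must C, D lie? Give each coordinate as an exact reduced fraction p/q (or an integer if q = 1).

1. C_x = -569/125  [B, E, C are collinear ∩ AC ⟂ BE]
2. C_y = 933/125  [B, E, C are collinear ∩ AC ⟂ BE]
   → C = (-569/125, 933/125)
3. D_x = -2  [AE ∥ DB ∩ EB ∥ AD]
4. D_y = -10  [AE ∥ DB ∩ EB ∥ AD]
   → D = (-2, -10)

C = (-569/125, 933/125)
D = (-2, -10)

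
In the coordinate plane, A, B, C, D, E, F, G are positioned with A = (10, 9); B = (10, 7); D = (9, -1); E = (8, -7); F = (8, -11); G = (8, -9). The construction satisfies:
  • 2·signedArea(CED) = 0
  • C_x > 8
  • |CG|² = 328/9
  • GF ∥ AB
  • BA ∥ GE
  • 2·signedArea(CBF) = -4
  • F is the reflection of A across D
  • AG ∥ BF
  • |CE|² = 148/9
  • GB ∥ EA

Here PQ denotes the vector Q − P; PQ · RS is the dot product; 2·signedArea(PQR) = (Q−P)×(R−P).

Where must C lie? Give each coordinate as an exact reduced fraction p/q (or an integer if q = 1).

1. C_x = 26/3  [2·signedArea(CED) = 0 ∩ 2·signedArea(CBF) = -4]
2. C_y = -3  [2·signedArea(CED) = 0 ∩ 2·signedArea(CBF) = -4]
   → C = (26/3, -3)

C = (26/3, -3)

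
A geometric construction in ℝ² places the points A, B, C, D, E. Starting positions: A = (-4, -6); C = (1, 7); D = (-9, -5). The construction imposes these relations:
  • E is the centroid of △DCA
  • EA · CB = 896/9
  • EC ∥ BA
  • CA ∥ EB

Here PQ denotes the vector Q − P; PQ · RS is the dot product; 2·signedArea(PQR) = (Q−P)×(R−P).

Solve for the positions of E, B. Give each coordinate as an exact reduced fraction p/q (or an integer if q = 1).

B = (-9, -43/3)
E = (-4, -4/3)

1. E_x = -4  [E is the centroid of △DCA]
2. E_y = -4/3  [E is the centroid of △DCA]
   → E = (-4, -4/3)
3. B_x = -9  [EC ∥ BA ∩ CA ∥ EB]
4. B_y = -43/3  [EC ∥ BA ∩ CA ∥ EB]
   → B = (-9, -43/3)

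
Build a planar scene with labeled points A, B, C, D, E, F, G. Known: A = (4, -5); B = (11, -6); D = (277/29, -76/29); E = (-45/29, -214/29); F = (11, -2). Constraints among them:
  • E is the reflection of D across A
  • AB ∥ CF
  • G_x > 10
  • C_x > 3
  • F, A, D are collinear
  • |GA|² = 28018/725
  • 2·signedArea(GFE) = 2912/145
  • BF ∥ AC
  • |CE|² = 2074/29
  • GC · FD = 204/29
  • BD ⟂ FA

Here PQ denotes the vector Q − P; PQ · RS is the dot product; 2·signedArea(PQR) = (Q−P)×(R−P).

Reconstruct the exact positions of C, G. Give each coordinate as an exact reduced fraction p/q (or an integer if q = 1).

C = (4, -1)
G = (1469/145, -576/145)

1. C_x = 4  [AB ∥ CF ∩ BF ∥ AC]
2. C_y = -1  [AB ∥ CF ∩ BF ∥ AC]
   → C = (4, -1)
3. G_x = 1469/145  [GC · FD = 204/29 ∩ 2·signedArea(GFE) = 2912/145]
4. G_y = -576/145  [GC · FD = 204/29 ∩ 2·signedArea(GFE) = 2912/145]
   → G = (1469/145, -576/145)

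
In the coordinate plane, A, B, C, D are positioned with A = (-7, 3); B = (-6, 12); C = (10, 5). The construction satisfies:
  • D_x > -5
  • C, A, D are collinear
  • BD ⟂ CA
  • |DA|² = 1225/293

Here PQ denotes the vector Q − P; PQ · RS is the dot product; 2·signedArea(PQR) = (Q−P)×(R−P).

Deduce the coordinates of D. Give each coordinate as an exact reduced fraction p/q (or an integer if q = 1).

1. D_x = -1456/293  [C, A, D are collinear ∩ BD ⟂ CA]
2. D_y = 949/293  [C, A, D are collinear ∩ BD ⟂ CA]
   → D = (-1456/293, 949/293)

D = (-1456/293, 949/293)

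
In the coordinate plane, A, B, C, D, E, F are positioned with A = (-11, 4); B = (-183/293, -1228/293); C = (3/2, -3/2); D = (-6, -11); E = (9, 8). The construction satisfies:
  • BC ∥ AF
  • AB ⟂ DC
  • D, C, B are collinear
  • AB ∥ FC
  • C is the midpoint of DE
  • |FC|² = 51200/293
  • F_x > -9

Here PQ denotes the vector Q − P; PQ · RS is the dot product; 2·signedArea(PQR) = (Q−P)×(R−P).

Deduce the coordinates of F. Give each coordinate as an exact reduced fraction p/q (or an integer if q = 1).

F = (-5201/586, 3921/586)

1. F_x = -5201/586  [AB ∥ FC ∩ BC ∥ AF]
2. F_y = 3921/586  [AB ∥ FC ∩ BC ∥ AF]
   → F = (-5201/586, 3921/586)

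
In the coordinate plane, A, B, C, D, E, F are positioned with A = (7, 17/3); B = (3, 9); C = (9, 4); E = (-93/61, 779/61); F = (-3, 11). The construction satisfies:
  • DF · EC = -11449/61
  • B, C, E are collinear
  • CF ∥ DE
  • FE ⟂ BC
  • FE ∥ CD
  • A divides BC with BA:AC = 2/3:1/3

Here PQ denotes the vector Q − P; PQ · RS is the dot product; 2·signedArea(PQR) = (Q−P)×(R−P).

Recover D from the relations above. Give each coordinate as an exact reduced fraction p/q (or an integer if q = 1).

1. D_x = 639/61  [CF ∥ DE ∩ FE ∥ CD]
2. D_y = 352/61  [CF ∥ DE ∩ FE ∥ CD]
   → D = (639/61, 352/61)

D = (639/61, 352/61)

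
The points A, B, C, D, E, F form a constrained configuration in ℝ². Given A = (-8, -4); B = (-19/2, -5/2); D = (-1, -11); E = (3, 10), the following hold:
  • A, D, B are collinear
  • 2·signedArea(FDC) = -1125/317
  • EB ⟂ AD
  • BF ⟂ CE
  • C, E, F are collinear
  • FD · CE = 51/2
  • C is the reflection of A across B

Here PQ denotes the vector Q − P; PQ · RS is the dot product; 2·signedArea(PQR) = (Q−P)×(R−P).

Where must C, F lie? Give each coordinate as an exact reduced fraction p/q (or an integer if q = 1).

1. C_x = -11  [C is the reflection of A across B]
2. C_y = -1  [C is the reflection of A across B]
   → C = (-11, -1)
3. F_x = -3424/317  [C, E, F are collinear ∩ BF ⟂ CE]
4. F_y = -535/634  [C, E, F are collinear ∩ BF ⟂ CE]
   → F = (-3424/317, -535/634)

C = (-11, -1)
F = (-3424/317, -535/634)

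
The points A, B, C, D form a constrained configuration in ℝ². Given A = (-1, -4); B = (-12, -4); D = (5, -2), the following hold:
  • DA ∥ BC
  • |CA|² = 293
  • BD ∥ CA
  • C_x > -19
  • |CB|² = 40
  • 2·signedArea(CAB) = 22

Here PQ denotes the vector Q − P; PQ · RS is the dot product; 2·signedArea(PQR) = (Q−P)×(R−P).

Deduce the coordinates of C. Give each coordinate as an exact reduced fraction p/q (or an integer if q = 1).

C = (-18, -6)

1. C_x = -18  [BD ∥ CA ∩ DA ∥ BC]
2. C_y = -6  [BD ∥ CA ∩ DA ∥ BC]
   → C = (-18, -6)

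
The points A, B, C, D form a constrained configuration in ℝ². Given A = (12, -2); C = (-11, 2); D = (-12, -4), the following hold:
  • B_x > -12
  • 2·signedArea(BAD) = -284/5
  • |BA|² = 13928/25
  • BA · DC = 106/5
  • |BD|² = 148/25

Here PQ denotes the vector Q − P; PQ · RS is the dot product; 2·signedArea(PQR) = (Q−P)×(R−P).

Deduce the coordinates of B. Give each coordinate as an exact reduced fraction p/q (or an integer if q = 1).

B = (-58/5, -8/5)

1. B_x = -58/5  [2·signedArea(BAD) = -284/5 ∩ BA · DC = 106/5]
2. B_y = -8/5  [2·signedArea(BAD) = -284/5 ∩ BA · DC = 106/5]
   → B = (-58/5, -8/5)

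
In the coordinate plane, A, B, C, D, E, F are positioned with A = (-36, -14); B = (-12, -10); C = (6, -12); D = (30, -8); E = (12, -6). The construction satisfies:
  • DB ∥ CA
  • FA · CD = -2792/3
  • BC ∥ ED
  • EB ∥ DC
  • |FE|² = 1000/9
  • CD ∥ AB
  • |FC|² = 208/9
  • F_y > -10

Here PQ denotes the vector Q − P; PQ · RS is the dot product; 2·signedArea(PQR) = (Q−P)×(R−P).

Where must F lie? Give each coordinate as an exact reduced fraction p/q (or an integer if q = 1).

F = (2, -28/3)

1. F_x = 2  [line -24·x + -4·y + 32/3 = 0 ∩ |FC|² = 208/9]
2. F_y = -28/3  [line -24·x + -4·y + 32/3 = 0 ∩ |FC|² = 208/9]
   → F = (2, -28/3)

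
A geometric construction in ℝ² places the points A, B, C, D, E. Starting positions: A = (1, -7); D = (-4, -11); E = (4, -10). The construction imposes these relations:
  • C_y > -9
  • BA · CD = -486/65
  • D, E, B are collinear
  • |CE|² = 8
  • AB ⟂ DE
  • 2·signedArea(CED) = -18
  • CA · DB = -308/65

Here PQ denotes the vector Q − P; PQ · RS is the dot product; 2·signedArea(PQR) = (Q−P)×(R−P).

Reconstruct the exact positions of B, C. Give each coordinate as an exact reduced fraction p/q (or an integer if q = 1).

B = (92/65, -671/65)
C = (2, -8)

1. B_x = 92/65  [D, E, B are collinear ∩ AB ⟂ DE]
2. B_y = -671/65  [D, E, B are collinear ∩ AB ⟂ DE]
   → B = (92/65, -671/65)
3. C_x = 2  [2·signedArea(CED) = -18 ∩ CA · DB = -308/65]
4. C_y = -8  [2·signedArea(CED) = -18 ∩ CA · DB = -308/65]
   → C = (2, -8)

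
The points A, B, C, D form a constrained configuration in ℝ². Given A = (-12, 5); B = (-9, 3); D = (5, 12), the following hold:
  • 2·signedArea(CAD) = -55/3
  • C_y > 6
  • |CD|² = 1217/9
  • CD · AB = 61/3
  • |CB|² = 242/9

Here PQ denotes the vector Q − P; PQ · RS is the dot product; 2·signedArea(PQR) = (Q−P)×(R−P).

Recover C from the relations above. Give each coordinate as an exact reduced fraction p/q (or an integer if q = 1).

1. C_x = -16/3  [2·signedArea(CAD) = -55/3 ∩ CD · AB = 61/3]
2. C_y = 20/3  [2·signedArea(CAD) = -55/3 ∩ CD · AB = 61/3]
   → C = (-16/3, 20/3)

C = (-16/3, 20/3)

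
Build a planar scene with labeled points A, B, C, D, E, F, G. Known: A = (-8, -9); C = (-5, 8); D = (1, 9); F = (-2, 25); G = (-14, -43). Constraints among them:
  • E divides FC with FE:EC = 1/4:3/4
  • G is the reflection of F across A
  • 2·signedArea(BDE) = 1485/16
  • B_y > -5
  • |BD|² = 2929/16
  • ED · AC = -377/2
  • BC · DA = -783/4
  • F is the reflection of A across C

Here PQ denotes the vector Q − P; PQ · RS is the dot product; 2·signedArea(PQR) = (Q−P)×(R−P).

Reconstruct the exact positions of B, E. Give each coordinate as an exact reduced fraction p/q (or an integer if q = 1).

1. E_x = -11/4  [E divides FC with FE:EC = 1/4:3/4]
2. E_y = 83/4  [E divides FC with FE:EC = 1/4:3/4]
   → E = (-11/4, 83/4)
3. B_x = -11/4  [2·signedArea(BDE) = 1485/16 ∩ BC · DA = -783/4]
4. B_y = -4  [2·signedArea(BDE) = 1485/16 ∩ BC · DA = -783/4]
   → B = (-11/4, -4)

B = (-11/4, -4)
E = (-11/4, 83/4)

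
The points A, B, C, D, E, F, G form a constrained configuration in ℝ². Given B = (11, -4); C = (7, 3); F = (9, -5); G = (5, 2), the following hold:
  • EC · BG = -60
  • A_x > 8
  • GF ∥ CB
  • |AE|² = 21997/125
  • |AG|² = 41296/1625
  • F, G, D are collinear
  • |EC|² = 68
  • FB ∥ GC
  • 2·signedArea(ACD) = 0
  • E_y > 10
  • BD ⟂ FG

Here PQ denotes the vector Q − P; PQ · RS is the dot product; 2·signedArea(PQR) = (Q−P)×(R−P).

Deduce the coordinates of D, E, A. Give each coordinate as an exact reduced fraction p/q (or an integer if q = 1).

1. D_x = 589/65  [F, G, D are collinear ∩ BD ⟂ FG]
2. D_y = -332/65  [F, G, D are collinear ∩ BD ⟂ FG]
   → D = (589/65, -332/65)
3. E_x = 5  [line 6·x + -6·y + 36 = 0 ∩ |EC|² = 68]
4. E_y = 11  [line 6·x + -6·y + 36 = 0 ∩ |EC|² = 68]
   → E = (5, 11)
5. A_x = 2677/325  [line 527/65·x + 134/65·y + -4091/65 = 0 ∩ |AG|² = 41296/1625]
6. A_y = -606/325  [line 527/65·x + 134/65·y + -4091/65 = 0 ∩ |AG|² = 41296/1625]
   → A = (2677/325, -606/325)

A = (2677/325, -606/325)
D = (589/65, -332/65)
E = (5, 11)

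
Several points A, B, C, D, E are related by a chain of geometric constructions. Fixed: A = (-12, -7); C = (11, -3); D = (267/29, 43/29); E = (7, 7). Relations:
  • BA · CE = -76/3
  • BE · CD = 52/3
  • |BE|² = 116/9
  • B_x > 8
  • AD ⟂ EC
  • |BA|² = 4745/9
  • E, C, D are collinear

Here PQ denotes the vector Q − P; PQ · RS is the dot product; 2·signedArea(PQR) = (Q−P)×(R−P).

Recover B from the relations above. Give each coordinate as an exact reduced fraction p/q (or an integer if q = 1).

1. B_x = 25/3  [line 4·x + -10·y + 10/3 = 0 ∩ |BE|² = 116/9]
2. B_y = 11/3  [line 4·x + -10·y + 10/3 = 0 ∩ |BE|² = 116/9]
   → B = (25/3, 11/3)

B = (25/3, 11/3)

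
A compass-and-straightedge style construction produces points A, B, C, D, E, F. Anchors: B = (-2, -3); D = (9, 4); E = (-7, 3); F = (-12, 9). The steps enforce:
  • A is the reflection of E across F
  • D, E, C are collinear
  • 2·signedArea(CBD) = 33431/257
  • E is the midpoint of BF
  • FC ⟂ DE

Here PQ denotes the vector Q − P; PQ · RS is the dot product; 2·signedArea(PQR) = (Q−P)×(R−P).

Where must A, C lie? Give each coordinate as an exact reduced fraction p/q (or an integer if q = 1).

1. A_x = -17  [A is the reflection of E across F]
2. A_y = 15  [A is the reflection of E across F]
   → A = (-17, 15)
3. C_x = -2983/257  [D, E, C are collinear ∩ FC ⟂ DE]
4. C_y = 697/257  [D, E, C are collinear ∩ FC ⟂ DE]
   → C = (-2983/257, 697/257)

A = (-17, 15)
C = (-2983/257, 697/257)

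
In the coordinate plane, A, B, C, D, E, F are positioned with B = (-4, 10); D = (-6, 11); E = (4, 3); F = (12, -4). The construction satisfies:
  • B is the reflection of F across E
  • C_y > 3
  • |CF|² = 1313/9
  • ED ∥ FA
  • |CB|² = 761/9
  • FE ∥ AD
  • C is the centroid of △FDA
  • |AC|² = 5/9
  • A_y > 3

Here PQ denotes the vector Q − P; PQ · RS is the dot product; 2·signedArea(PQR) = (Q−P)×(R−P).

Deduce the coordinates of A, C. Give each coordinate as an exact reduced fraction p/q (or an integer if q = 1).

A = (2, 4)
C = (8/3, 11/3)

1. A_x = 2  [FE ∥ AD ∩ ED ∥ FA]
2. A_y = 4  [FE ∥ AD ∩ ED ∥ FA]
   → A = (2, 4)
3. C_x = 8/3  [C is the centroid of △FDA]
4. C_y = 11/3  [C is the centroid of △FDA]
   → C = (8/3, 11/3)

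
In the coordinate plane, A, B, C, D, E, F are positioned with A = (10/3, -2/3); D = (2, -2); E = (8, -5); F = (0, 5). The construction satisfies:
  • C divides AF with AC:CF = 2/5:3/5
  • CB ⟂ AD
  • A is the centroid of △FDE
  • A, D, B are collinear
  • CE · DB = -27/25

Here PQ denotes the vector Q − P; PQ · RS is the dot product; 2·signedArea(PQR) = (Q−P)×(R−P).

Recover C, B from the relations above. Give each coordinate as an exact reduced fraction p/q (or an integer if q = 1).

B = (19/5, -1/5)
C = (2, 8/5)

1. C_x = 2  [C divides AF with AC:CF = 2/5:3/5]
2. C_y = 8/5  [C divides AF with AC:CF = 2/5:3/5]
   → C = (2, 8/5)
3. B_x = 19/5  [A, D, B are collinear ∩ CB ⟂ AD]
4. B_y = -1/5  [A, D, B are collinear ∩ CB ⟂ AD]
   → B = (19/5, -1/5)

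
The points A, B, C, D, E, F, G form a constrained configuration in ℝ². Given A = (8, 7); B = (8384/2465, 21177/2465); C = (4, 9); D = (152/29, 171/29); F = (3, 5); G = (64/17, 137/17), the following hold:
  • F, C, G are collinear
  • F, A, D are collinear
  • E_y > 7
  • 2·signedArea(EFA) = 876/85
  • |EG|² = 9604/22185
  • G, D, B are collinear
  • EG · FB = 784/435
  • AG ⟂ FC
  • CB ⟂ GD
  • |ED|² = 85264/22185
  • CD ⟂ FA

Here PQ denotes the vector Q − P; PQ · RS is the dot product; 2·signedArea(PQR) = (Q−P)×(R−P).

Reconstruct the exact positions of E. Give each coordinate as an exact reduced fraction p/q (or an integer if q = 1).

1. E_x = 30584/7395  [EG · FB = 784/435 ∩ 2·signedArea(EFA) = 876/85]
2. E_y = 55577/7395  [EG · FB = 784/435 ∩ 2·signedArea(EFA) = 876/85]
   → E = (30584/7395, 55577/7395)

E = (30584/7395, 55577/7395)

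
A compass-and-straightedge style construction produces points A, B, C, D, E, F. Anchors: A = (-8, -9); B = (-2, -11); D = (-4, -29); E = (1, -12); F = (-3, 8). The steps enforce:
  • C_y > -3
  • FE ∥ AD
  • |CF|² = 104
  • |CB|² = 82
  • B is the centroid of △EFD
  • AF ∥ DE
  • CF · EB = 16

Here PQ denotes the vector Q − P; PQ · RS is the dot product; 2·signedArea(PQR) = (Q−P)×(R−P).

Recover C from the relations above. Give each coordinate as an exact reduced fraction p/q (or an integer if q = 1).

1. C_x = -1  [line 3·x + -1·y + 1 = 0 ∩ |CB|² = 82]
2. C_y = -2  [line 3·x + -1·y + 1 = 0 ∩ |CB|² = 82]
   → C = (-1, -2)

C = (-1, -2)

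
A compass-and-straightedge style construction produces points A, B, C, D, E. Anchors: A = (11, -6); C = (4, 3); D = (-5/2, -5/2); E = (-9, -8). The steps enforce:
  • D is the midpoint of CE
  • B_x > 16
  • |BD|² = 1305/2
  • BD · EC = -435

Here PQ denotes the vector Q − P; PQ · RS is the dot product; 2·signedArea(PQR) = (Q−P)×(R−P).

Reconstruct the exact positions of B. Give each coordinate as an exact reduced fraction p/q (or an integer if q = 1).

B = (17, 14)

1. B_x = 17  [line -13·x + -11·y + 375 = 0 ∩ |BD|² = 1305/2]
2. B_y = 14  [line -13·x + -11·y + 375 = 0 ∩ |BD|² = 1305/2]
   → B = (17, 14)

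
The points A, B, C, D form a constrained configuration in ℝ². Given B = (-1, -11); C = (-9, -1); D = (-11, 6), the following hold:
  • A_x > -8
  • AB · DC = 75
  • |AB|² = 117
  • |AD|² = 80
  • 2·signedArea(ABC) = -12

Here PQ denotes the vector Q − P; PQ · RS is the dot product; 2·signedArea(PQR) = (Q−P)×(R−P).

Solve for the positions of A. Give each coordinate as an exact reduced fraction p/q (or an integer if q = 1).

A = (-7, -2)

1. A_x = -7  [AB · DC = 75 ∩ 2·signedArea(ABC) = -12]
2. A_y = -2  [AB · DC = 75 ∩ 2·signedArea(ABC) = -12]
   → A = (-7, -2)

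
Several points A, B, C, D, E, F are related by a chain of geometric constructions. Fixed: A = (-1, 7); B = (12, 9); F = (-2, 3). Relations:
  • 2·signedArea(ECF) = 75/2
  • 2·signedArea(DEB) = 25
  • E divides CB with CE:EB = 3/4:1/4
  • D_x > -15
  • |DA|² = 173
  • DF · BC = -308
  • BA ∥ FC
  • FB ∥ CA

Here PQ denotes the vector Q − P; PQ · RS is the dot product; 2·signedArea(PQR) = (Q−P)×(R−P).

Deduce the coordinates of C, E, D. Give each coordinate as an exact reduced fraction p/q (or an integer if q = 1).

C = (-15, 1)
D = (-14, 5)
E = (21/4, 7)

1. C_x = -15  [FB ∥ CA ∩ BA ∥ FC]
2. C_y = 1  [FB ∥ CA ∩ BA ∥ FC]
   → C = (-15, 1)
3. E_x = 21/4  [E divides CB with CE:EB = 3/4:1/4]
4. E_y = 7  [E divides CB with CE:EB = 3/4:1/4]
   → E = (21/4, 7)
5. D_x = -14  [DF · BC = -308 ∩ 2·signedArea(DEB) = 25]
6. D_y = 5  [DF · BC = -308 ∩ 2·signedArea(DEB) = 25]
   → D = (-14, 5)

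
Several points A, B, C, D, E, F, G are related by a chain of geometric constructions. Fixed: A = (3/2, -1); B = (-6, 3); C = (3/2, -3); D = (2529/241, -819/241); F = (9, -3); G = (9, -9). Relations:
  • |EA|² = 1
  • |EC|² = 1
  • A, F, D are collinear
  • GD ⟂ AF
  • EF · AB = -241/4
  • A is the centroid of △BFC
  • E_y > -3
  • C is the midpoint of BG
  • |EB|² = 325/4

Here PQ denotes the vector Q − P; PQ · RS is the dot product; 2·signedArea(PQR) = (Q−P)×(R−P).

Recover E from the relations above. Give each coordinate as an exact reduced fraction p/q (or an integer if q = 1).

E = (3/2, -2)

1. E_x = 3/2  [line 15/2·x + -4·y + -77/4 = 0 ∩ |EC|² = 1]
2. E_y = -2  [line 15/2·x + -4·y + -77/4 = 0 ∩ |EC|² = 1]
   → E = (3/2, -2)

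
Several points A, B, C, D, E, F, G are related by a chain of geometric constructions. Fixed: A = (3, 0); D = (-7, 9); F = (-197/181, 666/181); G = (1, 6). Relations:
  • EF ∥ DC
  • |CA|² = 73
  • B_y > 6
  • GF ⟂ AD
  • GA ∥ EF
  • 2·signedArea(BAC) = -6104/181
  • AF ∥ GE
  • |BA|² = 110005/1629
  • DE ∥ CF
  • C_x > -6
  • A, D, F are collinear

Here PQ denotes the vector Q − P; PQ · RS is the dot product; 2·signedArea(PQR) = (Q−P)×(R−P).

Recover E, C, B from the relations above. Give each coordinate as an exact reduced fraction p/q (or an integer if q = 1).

B = (-1283/543, 1127/181)
C = (-5, 3)
E = (-559/181, 1752/181)

1. E_x = -559/181  [GA ∥ EF ∩ AF ∥ GE]
2. E_y = 1752/181  [GA ∥ EF ∩ AF ∥ GE]
   → E = (-559/181, 1752/181)
3. C_x = -5  [DE ∥ CF ∩ EF ∥ DC]
4. C_y = 3  [DE ∥ CF ∩ EF ∥ DC]
   → C = (-5, 3)
5. B_x = -1283/543  [line -3·x + -8·y + 7733/181 = 0 ∩ |BA|² = 110005/1629]
6. B_y = 1127/181  [line -3·x + -8·y + 7733/181 = 0 ∩ |BA|² = 110005/1629]
   → B = (-1283/543, 1127/181)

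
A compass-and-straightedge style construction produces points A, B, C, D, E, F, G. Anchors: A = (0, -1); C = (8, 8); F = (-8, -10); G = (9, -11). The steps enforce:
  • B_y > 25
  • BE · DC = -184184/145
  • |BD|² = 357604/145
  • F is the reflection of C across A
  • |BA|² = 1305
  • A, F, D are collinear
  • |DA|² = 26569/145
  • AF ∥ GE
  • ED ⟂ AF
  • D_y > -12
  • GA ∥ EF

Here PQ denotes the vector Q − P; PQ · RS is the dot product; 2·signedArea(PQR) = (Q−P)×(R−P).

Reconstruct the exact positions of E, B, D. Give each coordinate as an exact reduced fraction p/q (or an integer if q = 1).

B = (24, 26)
D = (-1304/145, -1612/145)
E = (1, -20)

1. E_x = 1  [GA ∥ EF ∩ AF ∥ GE]
2. E_y = -20  [GA ∥ EF ∩ AF ∥ GE]
   → E = (1, -20)
3. D_x = -1304/145  [A, F, D are collinear ∩ ED ⟂ AF]
4. D_y = -1612/145  [A, F, D are collinear ∩ ED ⟂ AF]
   → D = (-1304/145, -1612/145)
5. B_x = 24  [line -2464/145·x + -2772/145·y + 131208/145 = 0 ∩ |BA|² = 1305]
6. B_y = 26  [line -2464/145·x + -2772/145·y + 131208/145 = 0 ∩ |BA|² = 1305]
   → B = (24, 26)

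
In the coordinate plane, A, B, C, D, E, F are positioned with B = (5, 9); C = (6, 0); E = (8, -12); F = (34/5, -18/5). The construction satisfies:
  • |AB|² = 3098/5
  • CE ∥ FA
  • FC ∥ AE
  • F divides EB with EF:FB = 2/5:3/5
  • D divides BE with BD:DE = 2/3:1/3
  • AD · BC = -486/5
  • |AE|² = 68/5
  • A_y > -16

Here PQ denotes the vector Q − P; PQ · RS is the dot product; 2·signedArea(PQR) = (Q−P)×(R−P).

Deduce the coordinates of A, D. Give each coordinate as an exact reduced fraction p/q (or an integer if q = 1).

A = (44/5, -78/5)
D = (7, -5)

1. A_x = 44/5  [FC ∥ AE ∩ CE ∥ FA]
2. A_y = -78/5  [FC ∥ AE ∩ CE ∥ FA]
   → A = (44/5, -78/5)
3. D_x = 7  [D divides BE with BD:DE = 2/3:1/3]
4. D_y = -5  [D divides BE with BD:DE = 2/3:1/3]
   → D = (7, -5)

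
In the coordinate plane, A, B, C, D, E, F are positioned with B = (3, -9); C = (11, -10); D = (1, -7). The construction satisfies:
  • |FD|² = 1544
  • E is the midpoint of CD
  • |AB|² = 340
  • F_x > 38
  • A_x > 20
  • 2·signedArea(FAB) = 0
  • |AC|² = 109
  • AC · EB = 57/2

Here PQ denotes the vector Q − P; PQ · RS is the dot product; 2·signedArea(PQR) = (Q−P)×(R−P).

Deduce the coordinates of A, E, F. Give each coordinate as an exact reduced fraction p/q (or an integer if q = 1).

A = (21, -13)
E = (6, -17/2)
F = (39, -17)

1. E_x = 6  [E is the midpoint of CD]
2. E_y = -17/2  [E is the midpoint of CD]
   → E = (6, -17/2)
3. A_x = 21  [line 3·x + 1/2·y + -113/2 = 0 ∩ |AC|² = 109]
4. A_y = -13  [line 3·x + 1/2·y + -113/2 = 0 ∩ |AC|² = 109]
   → A = (21, -13)
5. F_x = 39  [line -4·x + -18·y + -150 = 0 ∩ |FD|² = 1544]
6. F_y = -17  [line -4·x + -18·y + -150 = 0 ∩ |FD|² = 1544]
   → F = (39, -17)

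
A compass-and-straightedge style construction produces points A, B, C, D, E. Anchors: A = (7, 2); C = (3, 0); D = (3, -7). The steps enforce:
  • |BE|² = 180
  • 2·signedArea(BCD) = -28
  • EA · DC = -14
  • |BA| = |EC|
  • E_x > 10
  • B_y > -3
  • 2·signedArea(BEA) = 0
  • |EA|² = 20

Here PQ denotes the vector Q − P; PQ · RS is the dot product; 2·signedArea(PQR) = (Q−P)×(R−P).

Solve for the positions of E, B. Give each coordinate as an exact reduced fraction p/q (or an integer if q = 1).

B = (-1, -2)
E = (11, 4)

1. E_y = 4  [EA · DC = -14]
2. E_x = 11  [|EA|² = 20]
   → E = (11, 4)
3. B_x = -1  [2·signedArea(BEA) = 0 ∩ 2·signedArea(BCD) = -28]
4. B_y = -2  [2·signedArea(BEA) = 0 ∩ 2·signedArea(BCD) = -28]
   → B = (-1, -2)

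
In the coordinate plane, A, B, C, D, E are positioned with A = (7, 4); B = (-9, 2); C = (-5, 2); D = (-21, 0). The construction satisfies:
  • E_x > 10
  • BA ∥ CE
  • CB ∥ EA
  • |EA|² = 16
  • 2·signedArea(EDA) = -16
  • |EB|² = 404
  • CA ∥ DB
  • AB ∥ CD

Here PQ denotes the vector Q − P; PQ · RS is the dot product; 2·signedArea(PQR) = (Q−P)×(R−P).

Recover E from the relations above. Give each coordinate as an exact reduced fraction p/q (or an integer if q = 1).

E = (11, 4)

1. E_x = 11  [CB ∥ EA ∩ BA ∥ CE]
2. E_y = 4  [CB ∥ EA ∩ BA ∥ CE]
   → E = (11, 4)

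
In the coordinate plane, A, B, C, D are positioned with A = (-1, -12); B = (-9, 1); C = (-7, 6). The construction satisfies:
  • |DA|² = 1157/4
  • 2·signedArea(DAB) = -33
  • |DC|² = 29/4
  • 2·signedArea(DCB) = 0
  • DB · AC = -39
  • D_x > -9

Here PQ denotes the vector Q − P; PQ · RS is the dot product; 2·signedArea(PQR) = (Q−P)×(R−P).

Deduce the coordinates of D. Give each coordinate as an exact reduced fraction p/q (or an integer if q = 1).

1. D_x = -8  [2·signedArea(DCB) = 0 ∩ 2·signedArea(DAB) = -33]
2. D_y = 7/2  [2·signedArea(DCB) = 0 ∩ 2·signedArea(DAB) = -33]
   → D = (-8, 7/2)

D = (-8, 7/2)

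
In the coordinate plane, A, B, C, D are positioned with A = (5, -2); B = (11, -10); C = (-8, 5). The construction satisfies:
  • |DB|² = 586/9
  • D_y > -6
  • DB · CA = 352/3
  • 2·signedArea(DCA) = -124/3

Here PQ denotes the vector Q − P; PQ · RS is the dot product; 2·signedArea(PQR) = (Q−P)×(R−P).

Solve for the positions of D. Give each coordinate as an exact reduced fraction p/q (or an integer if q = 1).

D = (14/3, -5)

1. D_x = 14/3  [DB · CA = 352/3 ∩ 2·signedArea(DCA) = -124/3]
2. D_y = -5  [DB · CA = 352/3 ∩ 2·signedArea(DCA) = -124/3]
   → D = (14/3, -5)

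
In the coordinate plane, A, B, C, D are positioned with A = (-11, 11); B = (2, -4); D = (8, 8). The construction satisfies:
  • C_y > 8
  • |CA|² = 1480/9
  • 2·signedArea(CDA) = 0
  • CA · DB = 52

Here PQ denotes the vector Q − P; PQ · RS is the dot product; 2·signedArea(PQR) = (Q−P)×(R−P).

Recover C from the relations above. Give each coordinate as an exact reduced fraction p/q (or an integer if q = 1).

1. C_x = 5/3  [2·signedArea(CDA) = 0 ∩ CA · DB = 52]
2. C_y = 9  [2·signedArea(CDA) = 0 ∩ CA · DB = 52]
   → C = (5/3, 9)

C = (5/3, 9)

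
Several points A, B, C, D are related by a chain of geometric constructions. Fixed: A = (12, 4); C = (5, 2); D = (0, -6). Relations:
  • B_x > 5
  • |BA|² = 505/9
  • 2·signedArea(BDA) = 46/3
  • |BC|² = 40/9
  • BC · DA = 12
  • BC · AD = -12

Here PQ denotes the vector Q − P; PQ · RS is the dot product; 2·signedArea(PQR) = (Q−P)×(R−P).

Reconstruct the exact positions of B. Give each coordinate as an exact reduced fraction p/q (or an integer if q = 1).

B = (17/3, 0)

1. B_x = 17/3  [2·signedArea(BDA) = 46/3 ∩ BC · DA = 12]
2. B_y = 0  [2·signedArea(BDA) = 46/3 ∩ BC · DA = 12]
   → B = (17/3, 0)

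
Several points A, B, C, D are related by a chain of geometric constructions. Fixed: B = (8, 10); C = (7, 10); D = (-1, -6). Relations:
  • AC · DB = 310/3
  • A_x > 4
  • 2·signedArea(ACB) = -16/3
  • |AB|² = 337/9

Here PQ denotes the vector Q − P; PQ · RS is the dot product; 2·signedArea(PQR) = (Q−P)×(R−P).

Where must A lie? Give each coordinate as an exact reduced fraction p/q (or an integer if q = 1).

A = (5, 14/3)

1. A_x = 5  [2·signedArea(ACB) = -16/3 ∩ AC · DB = 310/3]
2. A_y = 14/3  [2·signedArea(ACB) = -16/3 ∩ AC · DB = 310/3]
   → A = (5, 14/3)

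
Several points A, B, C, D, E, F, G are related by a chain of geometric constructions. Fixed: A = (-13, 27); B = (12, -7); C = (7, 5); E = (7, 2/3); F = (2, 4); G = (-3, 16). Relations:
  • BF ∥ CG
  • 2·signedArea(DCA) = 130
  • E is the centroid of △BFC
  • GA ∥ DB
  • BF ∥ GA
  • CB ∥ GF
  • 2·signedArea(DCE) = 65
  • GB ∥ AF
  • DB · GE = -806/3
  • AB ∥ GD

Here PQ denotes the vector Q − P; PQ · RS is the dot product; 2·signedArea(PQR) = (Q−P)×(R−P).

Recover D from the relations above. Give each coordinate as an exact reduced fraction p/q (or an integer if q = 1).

1. D_x = 22  [GA ∥ DB ∩ AB ∥ GD]
2. D_y = -18  [GA ∥ DB ∩ AB ∥ GD]
   → D = (22, -18)

D = (22, -18)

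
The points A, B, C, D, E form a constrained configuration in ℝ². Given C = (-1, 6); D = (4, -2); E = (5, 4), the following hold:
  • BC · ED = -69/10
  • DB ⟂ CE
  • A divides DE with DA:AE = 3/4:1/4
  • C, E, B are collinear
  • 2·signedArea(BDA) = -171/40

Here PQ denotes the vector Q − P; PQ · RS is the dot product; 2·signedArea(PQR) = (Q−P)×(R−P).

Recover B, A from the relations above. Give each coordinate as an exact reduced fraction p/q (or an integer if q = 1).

1. B_x = 59/10  [C, E, B are collinear ∩ DB ⟂ CE]
2. B_y = 37/10  [C, E, B are collinear ∩ DB ⟂ CE]
   → B = (59/10, 37/10)
3. A_x = 19/4  [A divides DE with DA:AE = 3/4:1/4]
4. A_y = 5/2  [A divides DE with DA:AE = 3/4:1/4]
   → A = (19/4, 5/2)

A = (19/4, 5/2)
B = (59/10, 37/10)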